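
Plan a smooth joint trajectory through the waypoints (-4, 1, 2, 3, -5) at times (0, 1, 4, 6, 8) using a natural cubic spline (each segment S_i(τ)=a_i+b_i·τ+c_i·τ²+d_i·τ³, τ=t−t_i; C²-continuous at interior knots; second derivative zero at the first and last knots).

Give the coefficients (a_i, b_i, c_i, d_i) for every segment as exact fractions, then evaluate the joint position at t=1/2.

  seg 0: a=-4 b=9197/1608 c=0 d=-1157/1608
  seg 1: a=1 b=2863/804 c=-1157/536 d=1741/4824
  seg 2: a=2 b=569/1608 c=73/67 d=-3269/6432
  seg 3: a=3 b=-1115/804 c=-2101/1072 d=2101/6432
S(1/2) = -5275/4288

Δ: Δ0=5, Δ1=1/3, Δ2=1/2, Δ3=-4
row 1: diag=8, rhs=-28; c'=3/8, d'=-7/2
row 2: denom=10−3·3/8=71/8; d'=(1−3·-7/2)/(71/8)=92/71
row 3: denom=8−2·16/71=536/71; d'=(-27−2·92/71)/(536/71)=-2101/536
back: M3=-2101/536
back: M2=92/71−16/71·-2101/536=146/67
back: M1=-7/2−3/8·146/67=-1157/268
M: M0=0, M1=-1157/268, M2=146/67, M3=-2101/536, M4=0
seg 0: a=-4, c=M0/2=0, d=(M1−M0)/(6·1)=-1157/1608, b=Δ0−h0·(2M0+M1)/6=9197/1608
seg 1: a=1, c=M1/2=-1157/536, d=(M2−M1)/(6·3)=1741/4824, b=Δ1−h1·(2M1+M2)/6=2863/804
seg 2: a=2, c=M2/2=73/67, d=(M3−M2)/(6·2)=-3269/6432, b=Δ2−h2·(2M2+M3)/6=569/1608
seg 3: a=3, c=M3/2=-2101/1072, d=(M4−M3)/(6·2)=2101/6432, b=Δ3−h3·(2M3+M4)/6=-1115/804
t_q=1/2 → seg 0, τ=1/2; S=-4+9197/1608·τ+0·τ²+-1157/1608·τ³=-5275/4288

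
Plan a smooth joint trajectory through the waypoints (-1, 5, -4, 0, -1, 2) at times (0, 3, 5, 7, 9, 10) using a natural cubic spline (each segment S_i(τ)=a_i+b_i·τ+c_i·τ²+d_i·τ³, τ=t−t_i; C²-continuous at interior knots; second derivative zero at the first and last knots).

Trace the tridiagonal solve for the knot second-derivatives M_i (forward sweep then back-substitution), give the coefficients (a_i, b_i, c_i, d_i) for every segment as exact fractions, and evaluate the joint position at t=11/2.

  seg 0: a=-1 b=1823/388 c=0 d=-349/1164
  seg 1: a=5 b=-659/194 c=-1047/388 d=833/776
  seg 2: a=-4 b=-127/97 c=363/97 d=-405/388
  seg 3: a=0 b=110/97 c=-489/194 d=661/776
  seg 4: a=-1 b=247/194 c=1005/388 d=-335/388
S(11/2) = -11949/3104

Δ: Δ0=2, Δ1=-9/2, Δ2=2, Δ3=-1/2, Δ4=3
row 1: diag=10, rhs=-39; c'=1/5, d'=-39/10
row 2: denom=8−2·1/5=38/5; d'=(39−2·-39/10)/(38/5)=117/19
row 3: denom=8−2·5/19=142/19; d'=(-15−2·117/19)/(142/19)=-519/142
row 4: denom=6−2·19/71=388/71; d'=(21−2·-519/142)/(388/71)=1005/194
back: M4=1005/194
back: M3=-519/142−19/71·1005/194=-489/97
back: M2=117/19−5/19·-489/97=726/97
back: M1=-39/10−1/5·726/97=-1047/194
M: M0=0, M1=-1047/194, M2=726/97, M3=-489/97, M4=1005/194, M5=0
seg 0: a=-1, c=M0/2=0, d=(M1−M0)/(6·3)=-349/1164, b=Δ0−h0·(2M0+M1)/6=1823/388
seg 1: a=5, c=M1/2=-1047/388, d=(M2−M1)/(6·2)=833/776, b=Δ1−h1·(2M1+M2)/6=-659/194
seg 2: a=-4, c=M2/2=363/97, d=(M3−M2)/(6·2)=-405/388, b=Δ2−h2·(2M2+M3)/6=-127/97
seg 3: a=0, c=M3/2=-489/194, d=(M4−M3)/(6·2)=661/776, b=Δ3−h3·(2M3+M4)/6=110/97
seg 4: a=-1, c=M4/2=1005/388, d=(M5−M4)/(6·1)=-335/388, b=Δ4−h4·(2M4+M5)/6=247/194
t_q=11/2 → seg 2, τ=1/2; S=-4+-127/97·τ+363/97·τ²+-405/388·τ³=-11949/3104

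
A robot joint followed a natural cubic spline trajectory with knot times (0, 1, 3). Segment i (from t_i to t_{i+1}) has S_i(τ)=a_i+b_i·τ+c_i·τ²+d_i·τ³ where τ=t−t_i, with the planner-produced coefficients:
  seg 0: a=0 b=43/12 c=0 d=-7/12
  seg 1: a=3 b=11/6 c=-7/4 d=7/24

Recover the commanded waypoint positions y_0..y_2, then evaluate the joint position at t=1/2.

y_0 = S_0(0) = a_0 = 0
y_1 = S_1(0) = a_1 = 3
y_2 = S_1(2) = 2
t_q=1/2 is in segment 0 (τ=1/2); S_0(τ)=55/32

y_0=0 y_1=3 y_2=2
S(1/2) = 55/32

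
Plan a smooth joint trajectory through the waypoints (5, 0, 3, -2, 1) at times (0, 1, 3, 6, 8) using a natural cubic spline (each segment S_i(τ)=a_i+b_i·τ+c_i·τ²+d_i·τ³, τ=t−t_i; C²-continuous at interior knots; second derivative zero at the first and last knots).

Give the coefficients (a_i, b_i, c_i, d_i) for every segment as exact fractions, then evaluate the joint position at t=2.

Δ: Δ0=-5, Δ1=3/2, Δ2=-5/3, Δ3=3/2
row 1: diag=6, rhs=39; c'=1/3, d'=13/2
row 2: denom=10−2·1/3=28/3; d'=(-19−2·13/2)/(28/3)=-24/7
row 3: denom=10−3·9/28=253/28; d'=(19−3·-24/7)/(253/28)=820/253
back: M3=820/253
back: M2=-24/7−9/28·820/253=-1131/253
back: M1=13/2−1/3·-1131/253=4043/506
M: M0=0, M1=4043/506, M2=-1131/253, M3=820/253, M4=0
seg 0: a=5, c=M0/2=0, d=(M1−M0)/(6·1)=4043/3036, b=Δ0−h0·(2M0+M1)/6=-19223/3036
seg 1: a=0, c=M1/2=4043/1012, d=(M2−M1)/(6·2)=-6305/6072, b=Δ1−h1·(2M1+M2)/6=-3547/1518
seg 2: a=3, c=M2/2=-1131/506, d=(M3−M2)/(6·3)=1951/4554, b=Δ2−h2·(2M2+M3)/6=898/759
seg 3: a=-2, c=M3/2=410/253, d=(M4−M3)/(6·2)=-205/759, b=Δ3−h3·(2M3+M4)/6=-1003/1518
t_q=2 → seg 1, τ=1; S=0+-3547/1518·τ+4043/1012·τ²+-6305/6072·τ³=1255/2024

  seg 0: a=5 b=-19223/3036 c=0 d=4043/3036
  seg 1: a=0 b=-3547/1518 c=4043/1012 d=-6305/6072
  seg 2: a=3 b=898/759 c=-1131/506 d=1951/4554
  seg 3: a=-2 b=-1003/1518 c=410/253 d=-205/759
S(2) = 1255/2024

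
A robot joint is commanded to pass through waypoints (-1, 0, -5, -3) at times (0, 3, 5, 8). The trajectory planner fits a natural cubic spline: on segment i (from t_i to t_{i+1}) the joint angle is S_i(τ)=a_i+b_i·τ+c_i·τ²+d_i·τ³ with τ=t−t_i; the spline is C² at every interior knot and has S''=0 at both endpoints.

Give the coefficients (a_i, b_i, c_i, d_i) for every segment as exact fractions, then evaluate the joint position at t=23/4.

Δ: Δ0=1/3, Δ1=-5/2, Δ2=2/3
row 1: diag=10, rhs=-17; c'=1/5, d'=-17/10
row 2: denom=10−2·1/5=48/5; d'=(19−2·-17/10)/(48/5)=7/3
back: M2=7/3
back: M1=-17/10−1/5·7/3=-13/6
M: M0=0, M1=-13/6, M2=7/3, M3=0
seg 0: a=-1, c=M0/2=0, d=(M1−M0)/(6·3)=-13/108, b=Δ0−h0·(2M0+M1)/6=17/12
seg 1: a=0, c=M1/2=-13/12, d=(M2−M1)/(6·2)=3/8, b=Δ1−h1·(2M1+M2)/6=-11/6
seg 2: a=-5, c=M2/2=7/6, d=(M3−M2)/(6·3)=-7/54, b=Δ2−h2·(2M2+M3)/6=-5/3
t_q=23/4 → seg 2, τ=3/4; S=-5+-5/3·τ+7/6·τ²+-7/54·τ³=-723/128

  seg 0: a=-1 b=17/12 c=0 d=-13/108
  seg 1: a=0 b=-11/6 c=-13/12 d=3/8
  seg 2: a=-5 b=-5/3 c=7/6 d=-7/54
S(23/4) = -723/128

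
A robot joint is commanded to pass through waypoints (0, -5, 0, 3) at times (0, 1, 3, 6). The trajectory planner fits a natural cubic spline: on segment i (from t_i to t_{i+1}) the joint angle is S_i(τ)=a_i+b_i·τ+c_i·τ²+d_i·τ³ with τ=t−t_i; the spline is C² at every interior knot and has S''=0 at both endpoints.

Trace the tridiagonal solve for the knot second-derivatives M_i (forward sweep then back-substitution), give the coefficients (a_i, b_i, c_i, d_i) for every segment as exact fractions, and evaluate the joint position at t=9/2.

  seg 0: a=0 b=-179/28 c=0 d=39/28
  seg 1: a=-5 b=-31/14 c=117/28 d=-51/56
  seg 2: a=0 b=25/7 c=-9/7 d=1/7
S(9/2) = 165/56

Δ: Δ0=-5, Δ1=5/2, Δ2=1
row 1: diag=6, rhs=45; c'=1/3, d'=15/2
row 2: denom=10−2·1/3=28/3; d'=(-9−2·15/2)/(28/3)=-18/7
back: M2=-18/7
back: M1=15/2−1/3·-18/7=117/14
M: M0=0, M1=117/14, M2=-18/7, M3=0
seg 0: a=0, c=M0/2=0, d=(M1−M0)/(6·1)=39/28, b=Δ0−h0·(2M0+M1)/6=-179/28
seg 1: a=-5, c=M1/2=117/28, d=(M2−M1)/(6·2)=-51/56, b=Δ1−h1·(2M1+M2)/6=-31/14
seg 2: a=0, c=M2/2=-9/7, d=(M3−M2)/(6·3)=1/7, b=Δ2−h2·(2M2+M3)/6=25/7
t_q=9/2 → seg 2, τ=3/2; S=0+25/7·τ+-9/7·τ²+1/7·τ³=165/56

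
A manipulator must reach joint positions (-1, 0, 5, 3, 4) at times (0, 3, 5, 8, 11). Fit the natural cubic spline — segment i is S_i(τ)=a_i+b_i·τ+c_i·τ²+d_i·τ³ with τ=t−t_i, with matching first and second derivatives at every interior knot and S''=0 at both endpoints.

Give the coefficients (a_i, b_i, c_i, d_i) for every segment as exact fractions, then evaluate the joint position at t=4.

  seg 0: a=-1 b=-409/708 c=0 d=215/2124
  seg 1: a=0 b=763/354 c=215/236 d=-523/1416
  seg 2: a=5 b=242/177 c=-77/59 d=37/177
  seg 3: a=3 b=-145/177 c=34/59 d=-34/531
S(4) = 1273/472

Δ: Δ0=1/3, Δ1=5/2, Δ2=-2/3, Δ3=1/3
row 1: diag=10, rhs=13; c'=1/5, d'=13/10
row 2: denom=10−2·1/5=48/5; d'=(-19−2·13/10)/(48/5)=-9/4
row 3: denom=12−3·5/16=177/16; d'=(6−3·-9/4)/(177/16)=68/59
back: M3=68/59
back: M2=-9/4−5/16·68/59=-154/59
back: M1=13/10−1/5·-154/59=215/118
M: M0=0, M1=215/118, M2=-154/59, M3=68/59, M4=0
seg 0: a=-1, c=M0/2=0, d=(M1−M0)/(6·3)=215/2124, b=Δ0−h0·(2M0+M1)/6=-409/708
seg 1: a=0, c=M1/2=215/236, d=(M2−M1)/(6·2)=-523/1416, b=Δ1−h1·(2M1+M2)/6=763/354
seg 2: a=5, c=M2/2=-77/59, d=(M3−M2)/(6·3)=37/177, b=Δ2−h2·(2M2+M3)/6=242/177
seg 3: a=3, c=M3/2=34/59, d=(M4−M3)/(6·3)=-34/531, b=Δ3−h3·(2M3+M4)/6=-145/177
t_q=4 → seg 1, τ=1; S=0+763/354·τ+215/236·τ²+-523/1416·τ³=1273/472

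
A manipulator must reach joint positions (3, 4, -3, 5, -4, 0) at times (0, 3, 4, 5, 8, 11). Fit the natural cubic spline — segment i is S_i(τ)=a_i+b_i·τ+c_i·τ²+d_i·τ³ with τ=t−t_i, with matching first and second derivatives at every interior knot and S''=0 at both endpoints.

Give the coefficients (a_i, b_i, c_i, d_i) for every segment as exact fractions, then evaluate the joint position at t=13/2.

  seg 0: a=3 b=1401/289 c=0 d=-3914/7803
  seg 1: a=4 b=-2513/289 c=-3914/867 d=5384/867
  seg 2: a=-3 b=785/867 c=12238/867 d=-2029/289
  seg 3: a=5 b=7000/867 c=-6023/867 d=8468/7803
  seg 4: a=-4 b=-3734/867 c=815/289 d=-815/2601
S(13/2) = 5945/1156

Δ: Δ0=1/3, Δ1=-7, Δ2=8, Δ3=-3, Δ4=4/3
row 1: diag=8, rhs=-44; c'=1/8, d'=-11/2
row 2: denom=4−1·1/8=31/8; d'=(90−1·-11/2)/(31/8)=764/31
row 3: denom=8−1·8/31=240/31; d'=(-66−1·764/31)/(240/31)=-281/24
row 4: denom=12−3·31/80=867/80; d'=(26−3·-281/24)/(867/80)=1630/289
back: M4=1630/289
back: M3=-281/24−31/80·1630/289=-12046/867
back: M2=764/31−8/31·-12046/867=24476/867
back: M1=-11/2−1/8·24476/867=-7828/867
M: M0=0, M1=-7828/867, M2=24476/867, M3=-12046/867, M4=1630/289, M5=0
seg 0: a=3, c=M0/2=0, d=(M1−M0)/(6·3)=-3914/7803, b=Δ0−h0·(2M0+M1)/6=1401/289
seg 1: a=4, c=M1/2=-3914/867, d=(M2−M1)/(6·1)=5384/867, b=Δ1−h1·(2M1+M2)/6=-2513/289
seg 2: a=-3, c=M2/2=12238/867, d=(M3−M2)/(6·1)=-2029/289, b=Δ2−h2·(2M2+M3)/6=785/867
seg 3: a=5, c=M3/2=-6023/867, d=(M4−M3)/(6·3)=8468/7803, b=Δ3−h3·(2M3+M4)/6=7000/867
seg 4: a=-4, c=M4/2=815/289, d=(M5−M4)/(6·3)=-815/2601, b=Δ4−h4·(2M4+M5)/6=-3734/867
t_q=13/2 → seg 3, τ=3/2; S=5+7000/867·τ+-6023/867·τ²+8468/7803·τ³=5945/1156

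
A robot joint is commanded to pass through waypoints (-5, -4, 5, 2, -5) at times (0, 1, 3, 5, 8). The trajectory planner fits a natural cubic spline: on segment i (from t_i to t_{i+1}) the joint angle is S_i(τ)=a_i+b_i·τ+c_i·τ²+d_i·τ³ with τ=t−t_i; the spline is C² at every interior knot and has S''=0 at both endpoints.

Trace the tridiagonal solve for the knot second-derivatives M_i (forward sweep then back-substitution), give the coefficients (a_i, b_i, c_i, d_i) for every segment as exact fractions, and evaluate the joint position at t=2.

Δ: Δ0=1, Δ1=9/2, Δ2=-3/2, Δ3=-7/3
row 1: diag=6, rhs=21; c'=1/3, d'=7/2
row 2: denom=8−2·1/3=22/3; d'=(-36−2·7/2)/(22/3)=-129/22
row 3: denom=10−2·3/11=104/11; d'=(-5−2·-129/22)/(104/11)=37/52
back: M3=37/52
back: M2=-129/22−3/11·37/52=-315/52
back: M1=7/2−1/3·-315/52=287/52
M: M0=0, M1=287/52, M2=-315/52, M3=37/52, M4=0
seg 0: a=-5, c=M0/2=0, d=(M1−M0)/(6·1)=287/312, b=Δ0−h0·(2M0+M1)/6=25/312
seg 1: a=-4, c=M1/2=287/104, d=(M2−M1)/(6·2)=-301/312, b=Δ1−h1·(2M1+M2)/6=443/156
seg 2: a=5, c=M2/2=-315/104, d=(M3−M2)/(6·2)=22/39, b=Δ2−h2·(2M2+M3)/6=359/156
seg 3: a=2, c=M3/2=37/104, d=(M4−M3)/(6·3)=-37/936, b=Δ3−h3·(2M3+M4)/6=-475/156
t_q=2 → seg 1, τ=1; S=-4+443/156·τ+287/104·τ²+-301/312·τ³=33/52

  seg 0: a=-5 b=25/312 c=0 d=287/312
  seg 1: a=-4 b=443/156 c=287/104 d=-301/312
  seg 2: a=5 b=359/156 c=-315/104 d=22/39
  seg 3: a=2 b=-475/156 c=37/104 d=-37/936
S(2) = 33/52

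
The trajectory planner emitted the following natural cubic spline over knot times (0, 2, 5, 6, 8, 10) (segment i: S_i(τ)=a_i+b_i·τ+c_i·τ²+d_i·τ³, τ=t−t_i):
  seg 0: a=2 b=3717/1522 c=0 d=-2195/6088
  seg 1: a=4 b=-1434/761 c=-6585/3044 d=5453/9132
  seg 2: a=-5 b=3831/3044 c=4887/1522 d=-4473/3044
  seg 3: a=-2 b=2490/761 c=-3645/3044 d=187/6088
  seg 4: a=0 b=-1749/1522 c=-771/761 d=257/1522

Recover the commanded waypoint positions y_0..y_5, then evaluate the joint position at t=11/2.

y_0 = S_0(0) = a_0 = 2
y_1 = S_1(0) = a_1 = 4
y_2 = S_2(0) = a_2 = -5
y_3 = S_3(0) = a_3 = -2
y_4 = S_4(0) = a_4 = 0
y_5 = S_4(2) = -5
t_q=11/2 is in segment 2 (τ=1/2); S_2(τ)=-91361/24352

y_0=2 y_1=4 y_2=-5 y_3=-2 y_4=0 y_5=-5
S(11/2) = -91361/24352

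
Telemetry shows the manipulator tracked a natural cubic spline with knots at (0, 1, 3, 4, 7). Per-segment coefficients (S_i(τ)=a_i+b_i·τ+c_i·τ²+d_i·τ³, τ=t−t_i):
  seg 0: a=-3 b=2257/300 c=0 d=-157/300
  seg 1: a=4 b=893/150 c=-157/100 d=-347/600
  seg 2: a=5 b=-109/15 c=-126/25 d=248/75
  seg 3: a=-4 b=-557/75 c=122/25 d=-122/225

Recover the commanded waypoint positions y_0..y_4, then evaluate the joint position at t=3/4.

y_0=-3 y_1=4 y_2=5 y_3=-4 y_4=3
S(3/4) = 15499/6400

y_0 = S_0(0) = a_0 = -3
y_1 = S_1(0) = a_1 = 4
y_2 = S_2(0) = a_2 = 5
y_3 = S_3(0) = a_3 = -4
y_4 = S_3(3) = 3
t_q=3/4 is in segment 0 (τ=3/4); S_0(τ)=15499/6400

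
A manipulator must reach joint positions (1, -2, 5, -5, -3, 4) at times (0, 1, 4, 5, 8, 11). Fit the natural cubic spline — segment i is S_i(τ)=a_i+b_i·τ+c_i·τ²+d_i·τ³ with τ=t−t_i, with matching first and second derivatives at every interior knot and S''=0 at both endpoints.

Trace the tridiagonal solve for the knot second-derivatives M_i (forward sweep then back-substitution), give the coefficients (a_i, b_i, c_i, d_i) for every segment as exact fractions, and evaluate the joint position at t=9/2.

  seg 0: a=1 b=-2367/521 c=0 d=804/521
  seg 1: a=-2 b=45/521 c=2412/521 d=-18196/14067
  seg 2: a=5 b=-3679/521 c=-10960/1563 d=6367/1563
  seg 3: a=-5 b=-13856/1563 c=8141/1563 d=-3175/4689
  seg 4: a=-3 b=6415/1563 c=-1384/1563 d=1384/14067
S(9/2) = 2819/12504

Δ: Δ0=-3, Δ1=7/3, Δ2=-10, Δ3=2/3, Δ4=7/3
row 1: diag=8, rhs=32; c'=3/8, d'=4
row 2: denom=8−3·3/8=55/8; d'=(-74−3·4)/(55/8)=-688/55
row 3: denom=8−1·8/55=432/55; d'=(64−1·-688/55)/(432/55)=263/27
row 4: denom=12−3·55/144=521/48; d'=(10−3·263/27)/(521/48)=-2768/1563
back: M4=-2768/1563
back: M3=263/27−55/144·-2768/1563=16282/1563
back: M2=-688/55−8/55·16282/1563=-21920/1563
back: M1=4−3/8·-21920/1563=4824/521
M: M0=0, M1=4824/521, M2=-21920/1563, M3=16282/1563, M4=-2768/1563, M5=0
seg 0: a=1, c=M0/2=0, d=(M1−M0)/(6·1)=804/521, b=Δ0−h0·(2M0+M1)/6=-2367/521
seg 1: a=-2, c=M1/2=2412/521, d=(M2−M1)/(6·3)=-18196/14067, b=Δ1−h1·(2M1+M2)/6=45/521
seg 2: a=5, c=M2/2=-10960/1563, d=(M3−M2)/(6·1)=6367/1563, b=Δ2−h2·(2M2+M3)/6=-3679/521
seg 3: a=-5, c=M3/2=8141/1563, d=(M4−M3)/(6·3)=-3175/4689, b=Δ3−h3·(2M3+M4)/6=-13856/1563
seg 4: a=-3, c=M4/2=-1384/1563, d=(M5−M4)/(6·3)=1384/14067, b=Δ4−h4·(2M4+M5)/6=6415/1563
t_q=9/2 → seg 2, τ=1/2; S=5+-3679/521·τ+-10960/1563·τ²+6367/1563·τ³=2819/12504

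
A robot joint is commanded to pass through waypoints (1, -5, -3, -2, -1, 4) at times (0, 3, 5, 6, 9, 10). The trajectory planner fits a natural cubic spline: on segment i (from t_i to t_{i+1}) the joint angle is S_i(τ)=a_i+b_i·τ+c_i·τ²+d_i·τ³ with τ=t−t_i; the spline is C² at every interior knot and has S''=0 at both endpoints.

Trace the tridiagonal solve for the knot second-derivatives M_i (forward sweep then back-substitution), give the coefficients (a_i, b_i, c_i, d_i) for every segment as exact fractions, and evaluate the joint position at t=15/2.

  seg 0: a=1 b=-4391/1500 c=0 d=1391/13500
  seg 1: a=-5 b=-109/750 c=1391/1500 d=-133/750
  seg 2: a=-3 b=359/250 c=-41/300 d=-449/1500
  seg 3: a=-2 b=397/1500 c=-388/375 d=4759/13500
  seg 4: a=-1 b=2681/750 c=1069/500 d=-1069/1500
S(15/2) = -2193/800

Δ: Δ0=-2, Δ1=1, Δ2=1, Δ3=1/3, Δ4=5
row 1: diag=10, rhs=18; c'=1/5, d'=9/5
row 2: denom=6−2·1/5=28/5; d'=(0−2·9/5)/(28/5)=-9/14
row 3: denom=8−1·5/28=219/28; d'=(-4−1·-9/14)/(219/28)=-94/219
row 4: denom=8−3·28/73=500/73; d'=(28−3·-94/219)/(500/73)=1069/250
back: M4=1069/250
back: M3=-94/219−28/73·1069/250=-776/375
back: M2=-9/14−5/28·-776/375=-41/150
back: M1=9/5−1/5·-41/150=1391/750
M: M0=0, M1=1391/750, M2=-41/150, M3=-776/375, M4=1069/250, M5=0
seg 0: a=1, c=M0/2=0, d=(M1−M0)/(6·3)=1391/13500, b=Δ0−h0·(2M0+M1)/6=-4391/1500
seg 1: a=-5, c=M1/2=1391/1500, d=(M2−M1)/(6·2)=-133/750, b=Δ1−h1·(2M1+M2)/6=-109/750
seg 2: a=-3, c=M2/2=-41/300, d=(M3−M2)/(6·1)=-449/1500, b=Δ2−h2·(2M2+M3)/6=359/250
seg 3: a=-2, c=M3/2=-388/375, d=(M4−M3)/(6·3)=4759/13500, b=Δ3−h3·(2M3+M4)/6=397/1500
seg 4: a=-1, c=M4/2=1069/500, d=(M5−M4)/(6·1)=-1069/1500, b=Δ4−h4·(2M4+M5)/6=2681/750
t_q=15/2 → seg 3, τ=3/2; S=-2+397/1500·τ+-388/375·τ²+4759/13500·τ³=-2193/800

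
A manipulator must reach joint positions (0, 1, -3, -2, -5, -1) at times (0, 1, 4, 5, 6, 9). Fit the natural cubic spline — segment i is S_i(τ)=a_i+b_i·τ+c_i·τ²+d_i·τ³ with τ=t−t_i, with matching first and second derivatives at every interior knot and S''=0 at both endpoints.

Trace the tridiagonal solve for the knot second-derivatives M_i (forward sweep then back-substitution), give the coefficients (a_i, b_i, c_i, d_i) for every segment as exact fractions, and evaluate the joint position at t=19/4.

  seg 0: a=0 b=2527/1641 c=0 d=-886/1641
  seg 1: a=1 b=-131/1641 c=-886/547 d=5917/14769
  seg 2: a=-3 b=1672/1641 c=3259/1641 d=-3290/1641
  seg 3: a=-2 b=-560/547 c=-6611/1641 d=3368/1641
  seg 4: a=-5 b=-4798/1641 c=3493/1641 d=-3493/14769
S(19/4) = -34387/17504

Δ: Δ0=1, Δ1=-4/3, Δ2=1, Δ3=-3, Δ4=4/3
row 1: diag=8, rhs=-14; c'=3/8, d'=-7/4
row 2: denom=8−3·3/8=55/8; d'=(14−3·-7/4)/(55/8)=14/5
row 3: denom=4−1·8/55=212/55; d'=(-24−1·14/5)/(212/55)=-737/106
row 4: denom=8−1·55/212=1641/212; d'=(26−1·-737/106)/(1641/212)=6986/1641
back: M4=6986/1641
back: M3=-737/106−55/212·6986/1641=-13222/1641
back: M2=14/5−8/55·-13222/1641=6518/1641
back: M1=-7/4−3/8·6518/1641=-1772/547
M: M0=0, M1=-1772/547, M2=6518/1641, M3=-13222/1641, M4=6986/1641, M5=0
seg 0: a=0, c=M0/2=0, d=(M1−M0)/(6·1)=-886/1641, b=Δ0−h0·(2M0+M1)/6=2527/1641
seg 1: a=1, c=M1/2=-886/547, d=(M2−M1)/(6·3)=5917/14769, b=Δ1−h1·(2M1+M2)/6=-131/1641
seg 2: a=-3, c=M2/2=3259/1641, d=(M3−M2)/(6·1)=-3290/1641, b=Δ2−h2·(2M2+M3)/6=1672/1641
seg 3: a=-2, c=M3/2=-6611/1641, d=(M4−M3)/(6·1)=3368/1641, b=Δ3−h3·(2M3+M4)/6=-560/547
seg 4: a=-5, c=M4/2=3493/1641, d=(M5−M4)/(6·3)=-3493/14769, b=Δ4−h4·(2M4+M5)/6=-4798/1641
t_q=19/4 → seg 2, τ=3/4; S=-3+1672/1641·τ+3259/1641·τ²+-3290/1641·τ³=-34387/17504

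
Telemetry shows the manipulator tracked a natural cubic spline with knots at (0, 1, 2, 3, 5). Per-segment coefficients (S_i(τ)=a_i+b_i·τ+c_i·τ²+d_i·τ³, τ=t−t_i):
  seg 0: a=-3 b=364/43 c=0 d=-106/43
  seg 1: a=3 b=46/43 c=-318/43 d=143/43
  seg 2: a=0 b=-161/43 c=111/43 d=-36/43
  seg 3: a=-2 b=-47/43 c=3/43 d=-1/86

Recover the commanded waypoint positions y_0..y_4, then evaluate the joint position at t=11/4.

y_0 = S_0(0) = a_0 = -3
y_1 = S_1(0) = a_1 = 3
y_2 = S_2(0) = a_2 = 0
y_3 = S_3(0) = a_3 = -2
y_4 = S_3(2) = -4
t_q=11/4 is in segment 2 (τ=3/4); S_2(τ)=-147/86

y_0=-3 y_1=3 y_2=0 y_3=-2 y_4=-4
S(11/4) = -147/86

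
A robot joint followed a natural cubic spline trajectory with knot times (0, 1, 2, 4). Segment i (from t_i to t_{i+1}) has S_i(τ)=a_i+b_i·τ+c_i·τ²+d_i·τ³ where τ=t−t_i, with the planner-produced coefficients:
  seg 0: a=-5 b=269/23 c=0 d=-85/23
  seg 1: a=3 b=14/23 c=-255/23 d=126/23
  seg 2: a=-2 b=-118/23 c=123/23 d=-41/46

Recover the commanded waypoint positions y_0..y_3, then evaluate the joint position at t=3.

y_0=-5 y_1=3 y_2=-2 y_3=2
S(3) = -123/46

y_0 = S_0(0) = a_0 = -5
y_1 = S_1(0) = a_1 = 3
y_2 = S_2(0) = a_2 = -2
y_3 = S_2(2) = 2
t_q=3 is in segment 2 (τ=1); S_2(τ)=-123/46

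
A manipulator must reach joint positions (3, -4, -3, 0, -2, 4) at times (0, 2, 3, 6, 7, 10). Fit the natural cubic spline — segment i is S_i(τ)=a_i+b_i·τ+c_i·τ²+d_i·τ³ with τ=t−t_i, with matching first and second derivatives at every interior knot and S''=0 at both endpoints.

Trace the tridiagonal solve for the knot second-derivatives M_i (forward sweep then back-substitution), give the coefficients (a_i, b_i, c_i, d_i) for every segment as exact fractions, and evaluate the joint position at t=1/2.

  seg 0: a=3 b=-8381/1686 c=0 d=310/843
  seg 1: a=-4 b=-941/1686 c=620/281 d=-1093/1686
  seg 2: a=-3 b=1610/843 c=147/562 d=-2857/15174
  seg 3: a=0 b=-2705/1686 c=-1208/843 d=583/562
  seg 4: a=-2 b=-1145/843 c=2831/1686 d=-2831/15174
S(1/2) = 315/562

Δ: Δ0=-7/2, Δ1=1, Δ2=1, Δ3=-2, Δ4=2
row 1: diag=6, rhs=27; c'=1/6, d'=9/2
row 2: denom=8−1·1/6=47/6; d'=(0−1·9/2)/(47/6)=-27/47
row 3: denom=8−3·18/47=322/47; d'=(-18−3·-27/47)/(322/47)=-765/322
row 4: denom=8−1·47/322=2529/322; d'=(24−1·-765/322)/(2529/322)=2831/843
back: M4=2831/843
back: M3=-765/322−47/322·2831/843=-2416/843
back: M2=-27/47−18/47·-2416/843=147/281
back: M1=9/2−1/6·147/281=1240/281
M: M0=0, M1=1240/281, M2=147/281, M3=-2416/843, M4=2831/843, M5=0
seg 0: a=3, c=M0/2=0, d=(M1−M0)/(6·2)=310/843, b=Δ0−h0·(2M0+M1)/6=-8381/1686
seg 1: a=-4, c=M1/2=620/281, d=(M2−M1)/(6·1)=-1093/1686, b=Δ1−h1·(2M1+M2)/6=-941/1686
seg 2: a=-3, c=M2/2=147/562, d=(M3−M2)/(6·3)=-2857/15174, b=Δ2−h2·(2M2+M3)/6=1610/843
seg 3: a=0, c=M3/2=-1208/843, d=(M4−M3)/(6·1)=583/562, b=Δ3−h3·(2M3+M4)/6=-2705/1686
seg 4: a=-2, c=M4/2=2831/1686, d=(M5−M4)/(6·3)=-2831/15174, b=Δ4−h4·(2M4+M5)/6=-1145/843
t_q=1/2 → seg 0, τ=1/2; S=3+-8381/1686·τ+0·τ²+310/843·τ³=315/562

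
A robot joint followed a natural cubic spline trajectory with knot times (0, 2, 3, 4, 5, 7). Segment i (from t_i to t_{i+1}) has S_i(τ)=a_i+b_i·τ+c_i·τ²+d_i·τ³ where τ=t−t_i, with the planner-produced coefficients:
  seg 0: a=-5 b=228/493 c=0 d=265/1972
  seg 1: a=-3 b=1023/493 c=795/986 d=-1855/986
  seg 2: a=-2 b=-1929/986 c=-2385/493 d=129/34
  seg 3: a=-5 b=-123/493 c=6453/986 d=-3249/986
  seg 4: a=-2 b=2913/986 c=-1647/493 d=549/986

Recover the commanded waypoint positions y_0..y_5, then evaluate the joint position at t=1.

y_0=-5 y_1=-3 y_2=-2 y_3=-5 y_4=-2 y_5=-5
S(1) = -8683/1972

y_0 = S_0(0) = a_0 = -5
y_1 = S_1(0) = a_1 = -3
y_2 = S_2(0) = a_2 = -2
y_3 = S_3(0) = a_3 = -5
y_4 = S_4(0) = a_4 = -2
y_5 = S_4(2) = -5
t_q=1 is in segment 0 (τ=1); S_0(τ)=-8683/1972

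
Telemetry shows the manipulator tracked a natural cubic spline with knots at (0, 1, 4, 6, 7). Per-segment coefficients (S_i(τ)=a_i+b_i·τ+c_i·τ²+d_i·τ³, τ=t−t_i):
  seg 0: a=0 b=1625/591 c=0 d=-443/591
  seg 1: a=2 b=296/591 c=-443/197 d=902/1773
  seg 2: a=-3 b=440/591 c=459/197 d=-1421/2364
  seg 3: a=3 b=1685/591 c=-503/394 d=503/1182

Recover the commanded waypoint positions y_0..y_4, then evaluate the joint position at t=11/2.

y_0=0 y_1=2 y_2=-3 y_3=3 y_4=5
S(11/2) = 8387/6304

y_0 = S_0(0) = a_0 = 0
y_1 = S_1(0) = a_1 = 2
y_2 = S_2(0) = a_2 = -3
y_3 = S_3(0) = a_3 = 3
y_4 = S_3(1) = 5
t_q=11/2 is in segment 2 (τ=3/2); S_2(τ)=8387/6304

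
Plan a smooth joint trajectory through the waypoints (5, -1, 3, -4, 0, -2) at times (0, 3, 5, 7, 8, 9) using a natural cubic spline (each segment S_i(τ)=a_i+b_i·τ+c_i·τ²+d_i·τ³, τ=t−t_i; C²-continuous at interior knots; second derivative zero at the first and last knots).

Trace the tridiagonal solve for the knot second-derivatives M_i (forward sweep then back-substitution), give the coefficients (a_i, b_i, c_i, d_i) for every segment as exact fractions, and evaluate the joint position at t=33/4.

  seg 0: a=5 b=-6383/1588 c=0 d=1069/4764
  seg 1: a=-1 b=1619/794 c=3207/1588 d=-1619/1588
  seg 2: a=3 b=-1681/794 c=-6507/1588 d=5409/3176
  seg 3: a=-4 b=766/397 c=2430/397 d=-1608/397
  seg 4: a=0 b=802/397 c=-2394/397 d=798/397
S(33/4) = 2027/12704

Δ: Δ0=-2, Δ1=2, Δ2=-7/2, Δ3=4, Δ4=-2
row 1: diag=10, rhs=24; c'=1/5, d'=12/5
row 2: denom=8−2·1/5=38/5; d'=(-33−2·12/5)/(38/5)=-189/38
row 3: denom=6−2·5/19=104/19; d'=(45−2·-189/38)/(104/19)=261/26
row 4: denom=4−1·19/104=397/104; d'=(-36−1·261/26)/(397/104)=-4788/397
back: M4=-4788/397
back: M3=261/26−19/104·-4788/397=4860/397
back: M2=-189/38−5/19·4860/397=-6507/794
back: M1=12/5−1/5·-6507/794=3207/794
M: M0=0, M1=3207/794, M2=-6507/794, M3=4860/397, M4=-4788/397, M5=0
seg 0: a=5, c=M0/2=0, d=(M1−M0)/(6·3)=1069/4764, b=Δ0−h0·(2M0+M1)/6=-6383/1588
seg 1: a=-1, c=M1/2=3207/1588, d=(M2−M1)/(6·2)=-1619/1588, b=Δ1−h1·(2M1+M2)/6=1619/794
seg 2: a=3, c=M2/2=-6507/1588, d=(M3−M2)/(6·2)=5409/3176, b=Δ2−h2·(2M2+M3)/6=-1681/794
seg 3: a=-4, c=M3/2=2430/397, d=(M4−M3)/(6·1)=-1608/397, b=Δ3−h3·(2M3+M4)/6=766/397
seg 4: a=0, c=M4/2=-2394/397, d=(M5−M4)/(6·1)=798/397, b=Δ4−h4·(2M4+M5)/6=802/397
t_q=33/4 → seg 4, τ=1/4; S=0+802/397·τ+-2394/397·τ²+798/397·τ³=2027/12704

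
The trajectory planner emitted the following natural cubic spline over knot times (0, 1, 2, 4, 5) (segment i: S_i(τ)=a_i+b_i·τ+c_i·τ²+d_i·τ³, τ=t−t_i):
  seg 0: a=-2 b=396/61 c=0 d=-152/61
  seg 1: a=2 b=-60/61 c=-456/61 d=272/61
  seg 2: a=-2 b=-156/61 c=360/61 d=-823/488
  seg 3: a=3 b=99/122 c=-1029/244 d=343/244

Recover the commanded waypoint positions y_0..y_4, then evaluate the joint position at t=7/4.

y_0=-2 y_1=2 y_2=-2 y_3=3 y_4=1
S(7/4) = -259/244

y_0 = S_0(0) = a_0 = -2
y_1 = S_1(0) = a_1 = 2
y_2 = S_2(0) = a_2 = -2
y_3 = S_3(0) = a_3 = 3
y_4 = S_3(1) = 1
t_q=7/4 is in segment 1 (τ=3/4); S_1(τ)=-259/244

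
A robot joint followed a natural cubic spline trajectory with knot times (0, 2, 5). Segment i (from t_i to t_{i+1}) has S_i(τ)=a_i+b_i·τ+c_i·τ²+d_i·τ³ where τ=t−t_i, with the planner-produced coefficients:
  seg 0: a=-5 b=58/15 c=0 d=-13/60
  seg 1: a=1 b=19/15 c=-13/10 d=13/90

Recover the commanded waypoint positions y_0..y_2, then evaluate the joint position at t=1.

y_0=-5 y_1=1 y_2=-3
S(1) = -27/20

y_0 = S_0(0) = a_0 = -5
y_1 = S_1(0) = a_1 = 1
y_2 = S_1(3) = -3
t_q=1 is in segment 0 (τ=1); S_0(τ)=-27/20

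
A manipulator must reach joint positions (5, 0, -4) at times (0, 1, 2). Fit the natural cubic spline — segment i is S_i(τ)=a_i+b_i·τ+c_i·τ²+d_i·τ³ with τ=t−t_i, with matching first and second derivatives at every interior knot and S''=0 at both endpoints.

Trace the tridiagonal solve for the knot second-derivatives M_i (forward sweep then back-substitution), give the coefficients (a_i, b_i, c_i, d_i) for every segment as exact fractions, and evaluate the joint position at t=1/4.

Δ: Δ0=-5, Δ1=-4
row 1: diag=4, rhs=6; c'=1/4, d'=3/2
back: M1=3/2
M: M0=0, M1=3/2, M2=0
seg 0: a=5, c=M0/2=0, d=(M1−M0)/(6·1)=1/4, b=Δ0−h0·(2M0+M1)/6=-21/4
seg 1: a=0, c=M1/2=3/4, d=(M2−M1)/(6·1)=-1/4, b=Δ1−h1·(2M1+M2)/6=-9/2
t_q=1/4 → seg 0, τ=1/4; S=5+-21/4·τ+0·τ²+1/4·τ³=945/256

  seg 0: a=5 b=-21/4 c=0 d=1/4
  seg 1: a=0 b=-9/2 c=3/4 d=-1/4
S(1/4) = 945/256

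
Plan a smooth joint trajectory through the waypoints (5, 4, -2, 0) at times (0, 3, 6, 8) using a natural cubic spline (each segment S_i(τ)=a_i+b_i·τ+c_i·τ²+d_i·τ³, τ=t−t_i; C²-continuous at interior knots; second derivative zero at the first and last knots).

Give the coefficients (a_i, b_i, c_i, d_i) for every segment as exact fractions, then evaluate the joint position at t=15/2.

  seg 0: a=5 b=40/111 c=0 d=-77/999
  seg 1: a=4 b=-191/111 c=-77/111 d=200/999
  seg 2: a=-2 b=-53/111 c=41/37 d=-41/222
S(15/2) = -501/592

Δ: Δ0=-1/3, Δ1=-2, Δ2=1
row 1: diag=12, rhs=-10; c'=1/4, d'=-5/6
row 2: denom=10−3·1/4=37/4; d'=(18−3·-5/6)/(37/4)=82/37
back: M2=82/37
back: M1=-5/6−1/4·82/37=-154/111
M: M0=0, M1=-154/111, M2=82/37, M3=0
seg 0: a=5, c=M0/2=0, d=(M1−M0)/(6·3)=-77/999, b=Δ0−h0·(2M0+M1)/6=40/111
seg 1: a=4, c=M1/2=-77/111, d=(M2−M1)/(6·3)=200/999, b=Δ1−h1·(2M1+M2)/6=-191/111
seg 2: a=-2, c=M2/2=41/37, d=(M3−M2)/(6·2)=-41/222, b=Δ2−h2·(2M2+M3)/6=-53/111
t_q=15/2 → seg 2, τ=3/2; S=-2+-53/111·τ+41/37·τ²+-41/222·τ³=-501/592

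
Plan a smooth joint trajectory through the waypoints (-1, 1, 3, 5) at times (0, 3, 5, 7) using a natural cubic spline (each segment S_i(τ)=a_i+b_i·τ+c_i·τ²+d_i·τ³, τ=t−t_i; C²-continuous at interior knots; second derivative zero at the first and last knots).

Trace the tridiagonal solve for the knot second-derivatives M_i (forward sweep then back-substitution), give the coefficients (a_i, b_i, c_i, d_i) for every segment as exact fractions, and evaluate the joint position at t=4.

Δ: Δ0=2/3, Δ1=1, Δ2=1
row 1: diag=10, rhs=2; c'=1/5, d'=1/5
row 2: denom=8−2·1/5=38/5; d'=(0−2·1/5)/(38/5)=-1/19
back: M2=-1/19
back: M1=1/5−1/5·-1/19=4/19
M: M0=0, M1=4/19, M2=-1/19, M3=0
seg 0: a=-1, c=M0/2=0, d=(M1−M0)/(6·3)=2/171, b=Δ0−h0·(2M0+M1)/6=32/57
seg 1: a=1, c=M1/2=2/19, d=(M2−M1)/(6·2)=-5/228, b=Δ1−h1·(2M1+M2)/6=50/57
seg 2: a=3, c=M2/2=-1/38, d=(M3−M2)/(6·2)=1/228, b=Δ2−h2·(2M2+M3)/6=59/57
t_q=4 → seg 1, τ=1; S=1+50/57·τ+2/19·τ²+-5/228·τ³=149/76

  seg 0: a=-1 b=32/57 c=0 d=2/171
  seg 1: a=1 b=50/57 c=2/19 d=-5/228
  seg 2: a=3 b=59/57 c=-1/38 d=1/228
S(4) = 149/76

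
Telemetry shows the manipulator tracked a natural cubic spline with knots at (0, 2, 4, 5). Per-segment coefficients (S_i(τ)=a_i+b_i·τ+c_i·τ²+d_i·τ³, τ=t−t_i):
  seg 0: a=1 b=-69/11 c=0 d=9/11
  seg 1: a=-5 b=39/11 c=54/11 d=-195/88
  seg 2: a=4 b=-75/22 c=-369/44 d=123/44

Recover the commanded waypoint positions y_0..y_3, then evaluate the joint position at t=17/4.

y_0 = S_0(0) = a_0 = 1
y_1 = S_1(0) = a_1 = -5
y_2 = S_2(0) = a_2 = 4
y_3 = S_2(1) = -5
t_q=17/4 is in segment 2 (τ=1/4); S_2(τ)=7511/2816

y_0=1 y_1=-5 y_2=4 y_3=-5
S(17/4) = 7511/2816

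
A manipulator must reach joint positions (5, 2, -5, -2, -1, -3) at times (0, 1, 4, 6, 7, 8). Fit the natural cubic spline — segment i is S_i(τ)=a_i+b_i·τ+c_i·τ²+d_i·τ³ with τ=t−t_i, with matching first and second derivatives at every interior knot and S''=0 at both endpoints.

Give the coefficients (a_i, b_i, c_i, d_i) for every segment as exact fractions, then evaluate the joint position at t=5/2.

  seg 0: a=5 b=-5279/1806 c=0 d=-139/1806
  seg 1: a=2 b=-2848/903 c=-139/602 d=911/5418
  seg 2: a=-5 b=1/1806 c=386/301 d=-481/1806
  seg 3: a=-2 b=499/258 c=-95/301 d=-1117/1806
  seg 4: a=-1 b=-499/903 c=-1307/602 d=1307/1806
S(5/2) = -12921/4816

Δ: Δ0=-3, Δ1=-7/3, Δ2=3/2, Δ3=1, Δ4=-2
row 1: diag=8, rhs=4; c'=3/8, d'=1/2
row 2: denom=10−3·3/8=71/8; d'=(23−3·1/2)/(71/8)=172/71
row 3: denom=6−2·16/71=394/71; d'=(-3−2·172/71)/(394/71)=-557/394
row 4: denom=4−1·71/394=1505/394; d'=(-18−1·-557/394)/(1505/394)=-1307/301
back: M4=-1307/301
back: M3=-557/394−71/394·-1307/301=-190/301
back: M2=172/71−16/71·-190/301=772/301
back: M1=1/2−3/8·772/301=-139/301
M: M0=0, M1=-139/301, M2=772/301, M3=-190/301, M4=-1307/301, M5=0
seg 0: a=5, c=M0/2=0, d=(M1−M0)/(6·1)=-139/1806, b=Δ0−h0·(2M0+M1)/6=-5279/1806
seg 1: a=2, c=M1/2=-139/602, d=(M2−M1)/(6·3)=911/5418, b=Δ1−h1·(2M1+M2)/6=-2848/903
seg 2: a=-5, c=M2/2=386/301, d=(M3−M2)/(6·2)=-481/1806, b=Δ2−h2·(2M2+M3)/6=1/1806
seg 3: a=-2, c=M3/2=-95/301, d=(M4−M3)/(6·1)=-1117/1806, b=Δ3−h3·(2M3+M4)/6=499/258
seg 4: a=-1, c=M4/2=-1307/602, d=(M5−M4)/(6·1)=1307/1806, b=Δ4−h4·(2M4+M5)/6=-499/903
t_q=5/2 → seg 1, τ=3/2; S=2+-2848/903·τ+-139/602·τ²+911/5418·τ³=-12921/4816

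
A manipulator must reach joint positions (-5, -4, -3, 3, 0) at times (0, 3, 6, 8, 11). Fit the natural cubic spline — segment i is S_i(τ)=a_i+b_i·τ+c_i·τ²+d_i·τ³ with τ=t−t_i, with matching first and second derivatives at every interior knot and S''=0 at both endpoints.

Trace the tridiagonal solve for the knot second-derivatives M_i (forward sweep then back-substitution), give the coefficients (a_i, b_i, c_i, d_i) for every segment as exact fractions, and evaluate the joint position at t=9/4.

Δ: Δ0=1/3, Δ1=1/3, Δ2=3, Δ3=-1
row 1: diag=12, rhs=0; c'=1/4, d'=0
row 2: denom=10−3·1/4=37/4; d'=(16−3·0)/(37/4)=64/37
row 3: denom=10−2·8/37=354/37; d'=(-24−2·64/37)/(354/37)=-508/177
back: M3=-508/177
back: M2=64/37−8/37·-508/177=416/177
back: M1=0−1/4·416/177=-104/177
M: M0=0, M1=-104/177, M2=416/177, M3=-508/177, M4=0
seg 0: a=-5, c=M0/2=0, d=(M1−M0)/(6·3)=-52/1593, b=Δ0−h0·(2M0+M1)/6=37/59
seg 1: a=-4, c=M1/2=-52/177, d=(M2−M1)/(6·3)=260/1593, b=Δ1−h1·(2M1+M2)/6=-15/59
seg 2: a=-3, c=M2/2=208/177, d=(M3−M2)/(6·2)=-77/177, b=Δ2−h2·(2M2+M3)/6=141/59
seg 3: a=3, c=M3/2=-254/177, d=(M4−M3)/(6·3)=254/1593, b=Δ3−h3·(2M3+M4)/6=331/177
t_q=9/4 → seg 0, τ=9/4; S=-5+37/59·τ+0·τ²+-52/1593·τ³=-3739/944

  seg 0: a=-5 b=37/59 c=0 d=-52/1593
  seg 1: a=-4 b=-15/59 c=-52/177 d=260/1593
  seg 2: a=-3 b=141/59 c=208/177 d=-77/177
  seg 3: a=3 b=331/177 c=-254/177 d=254/1593
S(9/4) = -3739/944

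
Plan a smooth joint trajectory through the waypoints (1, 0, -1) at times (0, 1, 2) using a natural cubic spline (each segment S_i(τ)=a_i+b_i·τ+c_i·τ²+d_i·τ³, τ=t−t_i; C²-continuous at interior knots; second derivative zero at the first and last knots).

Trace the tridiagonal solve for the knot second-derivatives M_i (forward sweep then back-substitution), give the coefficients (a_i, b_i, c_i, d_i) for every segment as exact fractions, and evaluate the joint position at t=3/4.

Δ: Δ0=-1, Δ1=-1
row 1: diag=4, rhs=0; c'=1/4, d'=0
back: M1=0
M: M0=0, M1=0, M2=0
seg 0: a=1, c=M0/2=0, d=(M1−M0)/(6·1)=0, b=Δ0−h0·(2M0+M1)/6=-1
seg 1: a=0, c=M1/2=0, d=(M2−M1)/(6·1)=0, b=Δ1−h1·(2M1+M2)/6=-1
t_q=3/4 → seg 0, τ=3/4; S=1+-1·τ+0·τ²+0·τ³=1/4

  seg 0: a=1 b=-1 c=0 d=0
  seg 1: a=0 b=-1 c=0 d=0
S(3/4) = 1/4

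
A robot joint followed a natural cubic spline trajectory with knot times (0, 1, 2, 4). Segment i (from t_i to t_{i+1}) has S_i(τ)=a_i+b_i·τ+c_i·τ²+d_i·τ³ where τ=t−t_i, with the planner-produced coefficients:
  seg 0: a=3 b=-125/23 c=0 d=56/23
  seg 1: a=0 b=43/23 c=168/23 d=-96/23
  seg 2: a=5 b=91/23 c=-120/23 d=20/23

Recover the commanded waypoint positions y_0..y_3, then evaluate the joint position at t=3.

y_0=3 y_1=0 y_2=5 y_3=-1
S(3) = 106/23

y_0 = S_0(0) = a_0 = 3
y_1 = S_1(0) = a_1 = 0
y_2 = S_2(0) = a_2 = 5
y_3 = S_2(2) = -1
t_q=3 is in segment 2 (τ=1); S_2(τ)=106/23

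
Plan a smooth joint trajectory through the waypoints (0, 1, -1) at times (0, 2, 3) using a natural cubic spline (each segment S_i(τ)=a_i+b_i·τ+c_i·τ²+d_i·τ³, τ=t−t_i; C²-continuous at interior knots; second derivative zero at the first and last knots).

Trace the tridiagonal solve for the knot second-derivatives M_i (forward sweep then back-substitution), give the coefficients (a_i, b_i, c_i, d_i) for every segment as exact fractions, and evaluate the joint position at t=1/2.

  seg 0: a=0 b=4/3 c=0 d=-5/24
  seg 1: a=1 b=-7/6 c=-5/4 d=5/12
S(1/2) = 41/64

Δ: Δ0=1/2, Δ1=-2
row 1: diag=6, rhs=-15; c'=1/6, d'=-5/2
back: M1=-5/2
M: M0=0, M1=-5/2, M2=0
seg 0: a=0, c=M0/2=0, d=(M1−M0)/(6·2)=-5/24, b=Δ0−h0·(2M0+M1)/6=4/3
seg 1: a=1, c=M1/2=-5/4, d=(M2−M1)/(6·1)=5/12, b=Δ1−h1·(2M1+M2)/6=-7/6
t_q=1/2 → seg 0, τ=1/2; S=0+4/3·τ+0·τ²+-5/24·τ³=41/64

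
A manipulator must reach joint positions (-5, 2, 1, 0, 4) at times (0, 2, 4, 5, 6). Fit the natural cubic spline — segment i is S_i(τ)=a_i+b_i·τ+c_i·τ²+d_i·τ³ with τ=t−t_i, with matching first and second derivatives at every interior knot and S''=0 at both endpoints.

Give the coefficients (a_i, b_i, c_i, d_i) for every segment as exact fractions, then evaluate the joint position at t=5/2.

  seg 0: a=-5 b=31/7 c=0 d=-13/56
  seg 1: a=2 b=23/14 c=-39/28 d=9/56
  seg 2: a=1 b=-2 c=-3/7 d=10/7
  seg 3: a=0 b=10/7 c=27/7 d=-9/7
S(5/2) = 1117/448

Δ: Δ0=7/2, Δ1=-1/2, Δ2=-1, Δ3=4
row 1: diag=8, rhs=-24; c'=1/4, d'=-3
row 2: denom=6−2·1/4=11/2; d'=(-3−2·-3)/(11/2)=6/11
row 3: denom=4−1·2/11=42/11; d'=(30−1·6/11)/(42/11)=54/7
back: M3=54/7
back: M2=6/11−2/11·54/7=-6/7
back: M1=-3−1/4·-6/7=-39/14
M: M0=0, M1=-39/14, M2=-6/7, M3=54/7, M4=0
seg 0: a=-5, c=M0/2=0, d=(M1−M0)/(6·2)=-13/56, b=Δ0−h0·(2M0+M1)/6=31/7
seg 1: a=2, c=M1/2=-39/28, d=(M2−M1)/(6·2)=9/56, b=Δ1−h1·(2M1+M2)/6=23/14
seg 2: a=1, c=M2/2=-3/7, d=(M3−M2)/(6·1)=10/7, b=Δ2−h2·(2M2+M3)/6=-2
seg 3: a=0, c=M3/2=27/7, d=(M4−M3)/(6·1)=-9/7, b=Δ3−h3·(2M3+M4)/6=10/7
t_q=5/2 → seg 1, τ=1/2; S=2+23/14·τ+-39/28·τ²+9/56·τ³=1117/448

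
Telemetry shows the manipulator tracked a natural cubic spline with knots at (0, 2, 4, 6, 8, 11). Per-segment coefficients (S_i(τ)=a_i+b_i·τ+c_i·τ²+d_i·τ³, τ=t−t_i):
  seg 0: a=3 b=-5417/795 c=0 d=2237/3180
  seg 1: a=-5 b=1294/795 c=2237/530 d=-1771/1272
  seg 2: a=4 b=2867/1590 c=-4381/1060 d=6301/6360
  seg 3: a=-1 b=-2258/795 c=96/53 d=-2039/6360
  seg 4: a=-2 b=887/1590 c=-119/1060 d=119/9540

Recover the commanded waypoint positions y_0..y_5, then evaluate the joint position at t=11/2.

y_0 = S_0(0) = a_0 = 3
y_1 = S_1(0) = a_1 = -5
y_2 = S_2(0) = a_2 = 4
y_3 = S_3(0) = a_3 = -1
y_4 = S_4(0) = a_4 = -2
y_5 = S_4(3) = -1
t_q=11/2 is in segment 2 (τ=3/2); S_2(τ)=2541/3392

y_0=3 y_1=-5 y_2=4 y_3=-1 y_4=-2 y_5=-1
S(11/2) = 2541/3392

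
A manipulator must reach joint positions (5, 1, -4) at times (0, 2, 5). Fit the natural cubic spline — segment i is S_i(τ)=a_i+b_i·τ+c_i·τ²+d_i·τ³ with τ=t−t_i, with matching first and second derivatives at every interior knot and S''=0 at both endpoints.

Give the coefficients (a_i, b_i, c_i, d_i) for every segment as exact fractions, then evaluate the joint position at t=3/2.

Δ: Δ0=-2, Δ1=-5/3
row 1: diag=10, rhs=2; c'=3/10, d'=1/5
back: M1=1/5
M: M0=0, M1=1/5, M2=0
seg 0: a=5, c=M0/2=0, d=(M1−M0)/(6·2)=1/60, b=Δ0−h0·(2M0+M1)/6=-31/15
seg 1: a=1, c=M1/2=1/10, d=(M2−M1)/(6·3)=-1/90, b=Δ1−h1·(2M1+M2)/6=-28/15
t_q=3/2 → seg 0, τ=3/2; S=5+-31/15·τ+0·τ²+1/60·τ³=313/160

  seg 0: a=5 b=-31/15 c=0 d=1/60
  seg 1: a=1 b=-28/15 c=1/10 d=-1/90
S(3/2) = 313/160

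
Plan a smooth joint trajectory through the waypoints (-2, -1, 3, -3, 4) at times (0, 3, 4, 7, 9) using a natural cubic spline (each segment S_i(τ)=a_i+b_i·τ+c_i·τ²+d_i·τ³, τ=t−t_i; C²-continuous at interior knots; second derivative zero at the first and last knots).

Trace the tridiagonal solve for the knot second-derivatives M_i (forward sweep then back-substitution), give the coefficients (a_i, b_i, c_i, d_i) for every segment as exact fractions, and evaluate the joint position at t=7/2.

Δ: Δ0=1/3, Δ1=4, Δ2=-2, Δ3=7/2
row 1: diag=8, rhs=22; c'=1/8, d'=11/4
row 2: denom=8−1·1/8=63/8; d'=(-36−1·11/4)/(63/8)=-310/63
row 3: denom=10−3·8/21=62/7; d'=(33−3·-310/63)/(62/7)=1003/186
back: M3=1003/186
back: M2=-310/63−8/21·1003/186=-1946/279
back: M1=11/4−1/8·-1946/279=2021/558
M: M0=0, M1=2021/558, M2=-1946/279, M3=1003/186, M4=0
seg 0: a=-2, c=M0/2=0, d=(M1−M0)/(6·3)=2021/10044, b=Δ0−h0·(2M0+M1)/6=-1649/1116
seg 1: a=-1, c=M1/2=2021/1116, d=(M2−M1)/(6·1)=-219/124, b=Δ1−h1·(2M1+M2)/6=2207/558
seg 2: a=3, c=M2/2=-973/279, d=(M3−M2)/(6·3)=6901/10044, b=Δ2−h2·(2M2+M3)/6=2543/1116
seg 3: a=-3, c=M3/2=1003/372, d=(M4−M3)/(6·2)=-1003/2232, b=Δ3−h3·(2M3+M4)/6=-53/558
t_q=7/2 → seg 1, τ=1/2; S=-1+2207/558·τ+2021/1116·τ²+-219/124·τ³=10799/8928

  seg 0: a=-2 b=-1649/1116 c=0 d=2021/10044
  seg 1: a=-1 b=2207/558 c=2021/1116 d=-219/124
  seg 2: a=3 b=2543/1116 c=-973/279 d=6901/10044
  seg 3: a=-3 b=-53/558 c=1003/372 d=-1003/2232
S(7/2) = 10799/8928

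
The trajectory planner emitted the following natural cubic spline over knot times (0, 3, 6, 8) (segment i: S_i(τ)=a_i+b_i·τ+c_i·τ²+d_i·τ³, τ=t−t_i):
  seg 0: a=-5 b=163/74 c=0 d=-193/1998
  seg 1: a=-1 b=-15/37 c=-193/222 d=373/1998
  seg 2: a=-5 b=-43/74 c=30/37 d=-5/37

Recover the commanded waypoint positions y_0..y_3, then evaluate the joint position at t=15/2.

y_0=-5 y_1=-1 y_2=-5 y_3=-4
S(15/2) = -1333/296

y_0 = S_0(0) = a_0 = -5
y_1 = S_1(0) = a_1 = -1
y_2 = S_2(0) = a_2 = -5
y_3 = S_2(2) = -4
t_q=15/2 is in segment 2 (τ=3/2); S_2(τ)=-1333/296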